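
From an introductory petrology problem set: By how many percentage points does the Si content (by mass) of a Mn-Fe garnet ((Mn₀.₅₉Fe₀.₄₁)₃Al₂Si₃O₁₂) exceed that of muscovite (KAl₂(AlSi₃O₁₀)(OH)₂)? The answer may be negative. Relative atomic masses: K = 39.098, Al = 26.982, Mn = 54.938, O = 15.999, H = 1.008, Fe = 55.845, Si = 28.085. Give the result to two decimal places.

-4.17 percentage points

First mineral: 84.255 g Si in 496.137 g formula = 16.98 wt% Si.
Second mineral: 84.255 g Si in 398.303 g formula = 21.15 wt% Si.
16.98% − 21.15% gives a difference of -4.17 percentage points.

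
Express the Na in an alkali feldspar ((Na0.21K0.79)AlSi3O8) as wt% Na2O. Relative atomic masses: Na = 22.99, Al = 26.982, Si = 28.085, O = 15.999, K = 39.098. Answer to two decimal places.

Molar mass of (Na0.21K0.79)AlSi3O8 = 0.21×22.99 + 0.79×39.098 + 1×26.982 + 3×28.085 + 8×15.999 = 274.944 g/mol.
Each formula unit contains 0.21 Na, equivalent to 0.21/2 = 0.1050 mol Na2O.
M(Na2O) = 2×22.99 + 1×15.999 = 61.979 g/mol.
Mass of Na2O per formula unit = 0.1050 × 61.979 = 6.508 g.
Na2O wt% = 6.508 / 274.944 × 100 = 2.37%.

2.37 wt%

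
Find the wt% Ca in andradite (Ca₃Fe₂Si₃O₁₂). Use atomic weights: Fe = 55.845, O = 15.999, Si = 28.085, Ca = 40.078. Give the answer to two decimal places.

Molar mass of Ca₃Fe₂Si₃O₁₂: 3·40.078 + 2·55.845 + 3·28.085 + 12·15.999 = 508.167 g/mol.
Mass of Ca per formula unit: 3 × 40.078 = 120.234 g.
Weight fraction Ca = 120.234 / 508.167 = 0.2366.

23.66 wt%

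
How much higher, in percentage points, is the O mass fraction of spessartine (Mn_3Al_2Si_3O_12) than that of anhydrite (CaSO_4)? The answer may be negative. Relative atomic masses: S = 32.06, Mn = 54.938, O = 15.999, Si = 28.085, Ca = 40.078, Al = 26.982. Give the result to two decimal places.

-8.23 percentage points

First mineral: 191.988 g O in 495.021 g formula = 38.78 wt% O.
Second mineral: 63.996 g O in 136.134 g formula = 47.01 wt% O.
38.78% − 47.01% gives a difference of -8.23 percentage points.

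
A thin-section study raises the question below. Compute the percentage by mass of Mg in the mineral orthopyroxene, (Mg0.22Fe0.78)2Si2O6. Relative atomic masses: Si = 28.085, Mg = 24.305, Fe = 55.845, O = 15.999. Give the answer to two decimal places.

4.28 mass %

Formula mass = 0.44*24.305 + 1.56*55.845 + 2*28.085 + 6*15.999 = 249.976 g/mol, of which 10.694 g is Mg.
So Mg makes up 10.694/249.976 = 0.0428 of the mass, i.e. 4.28%.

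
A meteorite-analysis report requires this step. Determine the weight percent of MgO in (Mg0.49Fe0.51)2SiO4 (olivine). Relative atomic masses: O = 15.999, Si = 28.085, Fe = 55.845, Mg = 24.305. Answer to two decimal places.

M((Mg0.49Fe0.51)2SiO4) = 172.862 g/mol; M(MgO) = 40.304 g/mol.
Moles MgO per formula unit = 0.98 Mg ÷ 1 = 0.9800.
MgO fraction = (0.9800 × 40.304) / 172.862 = 39.498/172.862 = 0.2285.

22.85 wt%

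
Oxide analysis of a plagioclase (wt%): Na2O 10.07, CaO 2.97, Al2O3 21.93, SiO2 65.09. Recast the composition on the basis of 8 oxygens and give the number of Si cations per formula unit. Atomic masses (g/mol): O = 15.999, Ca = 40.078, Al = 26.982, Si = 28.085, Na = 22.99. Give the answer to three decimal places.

10.07 wt% Na2O ÷ 61.979 g/mol = 0.16247 mol, giving 0.32494 Na and 0.16247 O.
2.97 wt% CaO ÷ 56.077 g/mol = 0.05296 mol, giving 0.05296 Ca and 0.05296 O.
21.93 wt% Al2O3 ÷ 101.961 g/mol = 0.21508 mol, giving 0.43016 Al and 0.64524 O.
65.09 wt% SiO2 ÷ 60.083 g/mol = 1.08333 mol, giving 1.08333 Si and 2.16666 O.
Oxygen sums to 3.02733; scaling by 8/3.02733 = 2.64259 puts the formula on 8 O.
Si: 1.08333 × 2.64259 = 2.863 atoms per formula unit.

2.863 Si apfu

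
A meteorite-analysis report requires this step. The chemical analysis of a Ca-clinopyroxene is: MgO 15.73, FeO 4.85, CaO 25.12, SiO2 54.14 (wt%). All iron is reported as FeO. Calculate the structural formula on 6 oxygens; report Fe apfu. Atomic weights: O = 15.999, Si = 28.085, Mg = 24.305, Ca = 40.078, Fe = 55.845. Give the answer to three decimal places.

15.73 wt% MgO ÷ 40.304 g/mol = 0.39028 mol, giving 0.39028 Mg and 0.39028 O.
4.85 wt% FeO ÷ 71.844 g/mol = 0.06751 mol, giving 0.06751 Fe and 0.06751 O.
25.12 wt% CaO ÷ 56.077 g/mol = 0.44796 mol, giving 0.44796 Ca and 0.44796 O.
54.14 wt% SiO2 ÷ 60.083 g/mol = 0.90109 mol, giving 0.90109 Si and 1.80218 O.
Oxygen sums to 2.70793; scaling by 6/2.70793 = 2.21571 puts the formula on 6 O.
Fe: 0.06751 × 2.21571 = 0.150 atoms per formula unit.

0.150 Fe apfu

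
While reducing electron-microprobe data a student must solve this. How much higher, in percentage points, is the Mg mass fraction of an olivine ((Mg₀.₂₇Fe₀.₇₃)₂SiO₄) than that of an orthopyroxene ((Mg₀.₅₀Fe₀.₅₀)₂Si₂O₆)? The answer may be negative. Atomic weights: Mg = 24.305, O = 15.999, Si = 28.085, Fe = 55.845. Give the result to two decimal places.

-3.43 percentage points

First mineral: 13.125 g Mg in 186.739 g formula = 7.03 wt% Mg.
Second mineral: 24.305 g Mg in 232.314 g formula = 10.46 wt% Mg.
7.03% − 10.46% gives a difference of -3.43 percentage points.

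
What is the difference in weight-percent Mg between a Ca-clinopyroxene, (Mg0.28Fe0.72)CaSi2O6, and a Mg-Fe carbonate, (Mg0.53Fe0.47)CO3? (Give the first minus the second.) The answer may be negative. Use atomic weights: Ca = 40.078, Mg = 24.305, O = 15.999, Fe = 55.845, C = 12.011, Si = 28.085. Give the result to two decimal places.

First mineral: 6.805 g Mg in 239.256 g formula = 2.84 wt% Mg.
Second mineral: 12.882 g Mg in 99.137 g formula = 12.99 wt% Mg.
2.84% − 12.99% gives a difference of -10.15 percentage points.

-10.15 percentage points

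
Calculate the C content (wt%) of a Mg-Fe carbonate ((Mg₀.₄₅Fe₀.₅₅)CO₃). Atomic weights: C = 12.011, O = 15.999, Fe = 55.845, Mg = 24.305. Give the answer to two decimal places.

11.81 wt%

Formula mass = 0.45·24.305 + 0.55·55.845 + 1·12.011 + 3·15.999 = 101.660 g/mol, of which 12.011 g is C.
So C makes up 12.011/101.660 = 0.1181 of the mass, i.e. 11.81%.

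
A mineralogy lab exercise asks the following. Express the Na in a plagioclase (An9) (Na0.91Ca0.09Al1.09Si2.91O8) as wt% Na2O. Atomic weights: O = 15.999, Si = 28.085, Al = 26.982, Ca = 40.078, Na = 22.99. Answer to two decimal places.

Molar mass of Na0.91Ca0.09Al1.09Si2.91O8 = 0.91×22.99 + 0.09×40.078 + 1.09×26.982 + 2.91×28.085 + 8×15.999 = 263.658 g/mol.
Each formula unit contains 0.91 Na, equivalent to 0.91/2 = 0.4550 mol Na2O.
M(Na2O) = 2×22.99 + 1×15.999 = 61.979 g/mol.
Mass of Na2O per formula unit = 0.4550 × 61.979 = 28.200 g.
Na2O wt% = 28.200 / 263.658 × 100 = 10.70%.

10.70 wt%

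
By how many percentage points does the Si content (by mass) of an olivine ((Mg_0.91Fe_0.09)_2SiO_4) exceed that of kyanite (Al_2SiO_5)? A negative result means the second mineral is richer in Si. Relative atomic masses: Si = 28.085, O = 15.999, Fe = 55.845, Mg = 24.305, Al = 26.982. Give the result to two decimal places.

Si in (Mg_0.91Fe_0.09)_2SiO_4: molar mass 146.368 g/mol; 1×28.085 = 28.085 g → 19.19 wt%.
Si in Al_2SiO_5: molar mass 162.044 g/mol; 1×28.085 = 28.085 g → 17.33 wt%.
Difference = 19.19 − 17.33 = 1.86 percentage points.

1.86 percentage points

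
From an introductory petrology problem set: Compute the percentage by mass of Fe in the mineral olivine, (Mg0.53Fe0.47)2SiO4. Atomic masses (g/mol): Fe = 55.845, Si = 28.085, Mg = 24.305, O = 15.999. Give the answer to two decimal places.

30.82 mass %

Formula mass = 1.06*24.305 + 0.94*55.845 + 1*28.085 + 4*15.999 = 170.339 g/mol, of which 52.494 g is Fe.
So Fe makes up 52.494/170.339 = 0.3082 of the mass, i.e. 30.82%.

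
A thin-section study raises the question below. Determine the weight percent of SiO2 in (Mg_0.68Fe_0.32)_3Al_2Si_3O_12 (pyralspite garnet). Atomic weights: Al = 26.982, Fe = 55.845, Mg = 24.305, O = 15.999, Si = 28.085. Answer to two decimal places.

41.59 wt%

M((Mg_0.68Fe_0.32)_3Al_2Si_3O_12) = 433.400 g/mol; M(SiO2) = 60.083 g/mol.
Moles SiO2 per formula unit = 3 Si ÷ 1 = 3.0000.
SiO2 fraction = (3.0000 × 60.083) / 433.400 = 180.249/433.400 = 0.4159.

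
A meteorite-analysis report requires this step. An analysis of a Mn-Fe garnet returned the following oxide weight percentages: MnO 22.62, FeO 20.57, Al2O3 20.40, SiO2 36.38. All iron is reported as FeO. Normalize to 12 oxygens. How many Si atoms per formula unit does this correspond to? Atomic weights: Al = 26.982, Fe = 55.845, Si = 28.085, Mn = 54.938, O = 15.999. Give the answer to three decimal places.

3.007 Si apfu

MnO (M=70.937): mol = 0.31887; Mn = 0.31887, O = 0.31887.
FeO (M=71.844): mol = 0.28631; Fe = 0.28631, O = 0.28631.
Al2O3 (M=101.961): mol = 0.20008; Al = 0.40016, O = 0.60024.
SiO2 (M=60.083): mol = 0.60550; Si = 0.60550, O = 1.21100.
ΣO = 2.41642; factor = 12/ΣO = 4.96602.
Si apfu = 0.60550 × 4.96602 = 3.007.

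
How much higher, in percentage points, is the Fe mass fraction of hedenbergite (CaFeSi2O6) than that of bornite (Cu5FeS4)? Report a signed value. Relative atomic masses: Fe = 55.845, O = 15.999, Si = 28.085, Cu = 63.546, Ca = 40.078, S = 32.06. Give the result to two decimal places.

11.38 percentage points

First mineral: 55.845 g Fe in 248.087 g formula = 22.51 wt% Fe.
Second mineral: 55.845 g Fe in 501.815 g formula = 11.13 wt% Fe.
22.51% − 11.13% gives a difference of 11.38 percentage points.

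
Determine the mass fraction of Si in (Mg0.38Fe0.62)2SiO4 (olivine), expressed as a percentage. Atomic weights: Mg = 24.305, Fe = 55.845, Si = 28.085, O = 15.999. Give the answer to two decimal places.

M((Mg0.38Fe0.62)2SiO4) = 179.801 g/mol.
Si contributes 1 × 28.085 = 28.085 g per mole.
28.085/179.801 = 0.1562 → 15.62%.

15.62 mass %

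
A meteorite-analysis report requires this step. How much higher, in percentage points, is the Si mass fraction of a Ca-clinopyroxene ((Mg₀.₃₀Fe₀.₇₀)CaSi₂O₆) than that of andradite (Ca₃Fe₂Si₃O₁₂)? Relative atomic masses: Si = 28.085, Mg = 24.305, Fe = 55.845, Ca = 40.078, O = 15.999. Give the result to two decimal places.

M((Mg₀.₃₀Fe₀.₇₀)CaSi₂O₆) = 238.625 g/mol, so wt% Si = 56.170/238.625 × 100 = 23.54%.
M(Ca₃Fe₂Si₃O₁₂) = 508.167 g/mol, so wt% Si = 84.255/508.167 × 100 = 16.58%.
23.54 − 16.58 = 6.96 pp.

6.96 percentage points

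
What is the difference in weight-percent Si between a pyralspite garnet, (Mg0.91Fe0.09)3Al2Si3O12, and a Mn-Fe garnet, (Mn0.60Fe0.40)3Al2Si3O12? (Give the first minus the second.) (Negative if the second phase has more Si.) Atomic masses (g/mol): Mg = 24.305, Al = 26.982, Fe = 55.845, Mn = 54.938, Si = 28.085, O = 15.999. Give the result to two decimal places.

3.49 percentage points

First mineral: 84.255 g Si in 411.638 g formula = 20.47 wt% Si.
Second mineral: 84.255 g Si in 496.109 g formula = 16.98 wt% Si.
20.47% − 16.98% gives a difference of 3.49 percentage points.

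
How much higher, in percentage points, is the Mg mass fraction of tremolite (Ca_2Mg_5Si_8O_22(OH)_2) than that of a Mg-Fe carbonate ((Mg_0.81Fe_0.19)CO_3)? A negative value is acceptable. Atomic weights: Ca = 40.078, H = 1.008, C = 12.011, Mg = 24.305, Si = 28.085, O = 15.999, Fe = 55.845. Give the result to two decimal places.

-6.84 percentage points

Mg in Ca_2Mg_5Si_8O_22(OH)_2: molar mass 812.353 g/mol; 5×24.305 = 121.525 g → 14.96 wt%.
Mg in (Mg_0.81Fe_0.19)CO_3: molar mass 90.306 g/mol; 0.81×24.305 = 19.687 g → 21.80 wt%.
Difference = 14.96 − 21.80 = -6.84 percentage points.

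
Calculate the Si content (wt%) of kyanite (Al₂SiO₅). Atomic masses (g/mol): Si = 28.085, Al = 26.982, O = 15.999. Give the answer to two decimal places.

M(Al₂SiO₅) = 162.044 g/mol.
Si contributes 1 × 28.085 = 28.085 g per mole.
28.085/162.044 = 0.1733 → 17.33%.

17.33 wt%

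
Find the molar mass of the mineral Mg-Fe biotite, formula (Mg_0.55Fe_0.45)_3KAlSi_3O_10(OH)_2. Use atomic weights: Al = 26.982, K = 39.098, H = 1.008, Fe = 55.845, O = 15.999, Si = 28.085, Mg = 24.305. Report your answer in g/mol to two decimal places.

459.83 g/mol

M = 1.65·24.305 + 1.35·55.845 + 1·39.098 + 1·26.982 + 3·28.085 + 12·15.999 + 2·1.008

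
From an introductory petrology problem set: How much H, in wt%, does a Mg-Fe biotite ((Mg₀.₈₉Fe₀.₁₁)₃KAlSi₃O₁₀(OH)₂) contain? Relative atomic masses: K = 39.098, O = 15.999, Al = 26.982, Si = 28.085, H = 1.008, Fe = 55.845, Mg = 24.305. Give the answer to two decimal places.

0.47 wt%

Molar mass of (Mg₀.₈₉Fe₀.₁₁)₃KAlSi₃O₁₀(OH)₂: 2.67·24.305 + 0.33·55.845 + 1·39.098 + 1·26.982 + 3·28.085 + 12·15.999 + 2·1.008 = 427.662 g/mol.
Mass of H per formula unit: 2 × 1.008 = 2.016 g.
Weight fraction H = 2.016 / 427.662 = 0.0047.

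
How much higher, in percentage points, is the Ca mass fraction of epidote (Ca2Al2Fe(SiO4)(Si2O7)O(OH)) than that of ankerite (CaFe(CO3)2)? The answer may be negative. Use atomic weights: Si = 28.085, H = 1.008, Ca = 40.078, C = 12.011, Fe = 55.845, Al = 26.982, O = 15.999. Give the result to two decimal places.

Ca in Ca2Al2Fe(SiO4)(Si2O7)O(OH): molar mass 483.215 g/mol; 2×40.078 = 80.156 g → 16.59 wt%.
Ca in CaFe(CO3)2: molar mass 215.939 g/mol; 1×40.078 = 40.078 g → 18.56 wt%.
Difference = 16.59 − 18.56 = -1.97 percentage points.

-1.97 percentage points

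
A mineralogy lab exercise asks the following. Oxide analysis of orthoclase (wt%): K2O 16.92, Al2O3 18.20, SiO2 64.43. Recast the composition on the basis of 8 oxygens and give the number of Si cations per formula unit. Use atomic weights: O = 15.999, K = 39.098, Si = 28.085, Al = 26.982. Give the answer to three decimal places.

16.92 wt% K2O ÷ 94.195 g/mol = 0.17963 mol, giving 0.35926 K and 0.17963 O.
18.20 wt% Al2O3 ÷ 101.961 g/mol = 0.17850 mol, giving 0.35700 Al and 0.53550 O.
64.43 wt% SiO2 ÷ 60.083 g/mol = 1.07235 mol, giving 1.07235 Si and 2.14470 O.
Oxygen sums to 2.85983; scaling by 8/2.85983 = 2.79737 puts the formula on 8 O.
Si: 1.07235 × 2.79737 = 3.000 atoms per formula unit.

3.000 Si apfu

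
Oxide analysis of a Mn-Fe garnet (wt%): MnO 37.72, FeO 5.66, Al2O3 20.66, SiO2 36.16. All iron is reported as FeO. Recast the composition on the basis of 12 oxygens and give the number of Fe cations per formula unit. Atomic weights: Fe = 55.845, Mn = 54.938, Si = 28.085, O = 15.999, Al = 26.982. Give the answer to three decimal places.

0.390 Fe apfu

37.72 wt% MnO ÷ 70.937 g/mol = 0.53174 mol, giving 0.53174 Mn and 0.53174 O.
5.66 wt% FeO ÷ 71.844 g/mol = 0.07878 mol, giving 0.07878 Fe and 0.07878 O.
20.66 wt% Al2O3 ÷ 101.961 g/mol = 0.20263 mol, giving 0.40526 Al and 0.60789 O.
36.16 wt% SiO2 ÷ 60.083 g/mol = 0.60183 mol, giving 0.60183 Si and 1.20366 O.
Oxygen sums to 2.42207; scaling by 12/2.42207 = 4.95444 puts the formula on 12 O.
Fe: 0.07878 × 4.95444 = 0.390 atoms per formula unit.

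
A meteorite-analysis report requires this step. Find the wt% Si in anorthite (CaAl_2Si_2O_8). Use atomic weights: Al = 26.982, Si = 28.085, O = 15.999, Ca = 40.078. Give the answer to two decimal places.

20.19 weight percent

Formula mass = 1*40.078 + 2*26.982 + 2*28.085 + 8*15.999 = 278.204 g/mol, of which 56.170 g is Si.
So Si makes up 56.170/278.204 = 0.2019 of the mass, i.e. 20.19%.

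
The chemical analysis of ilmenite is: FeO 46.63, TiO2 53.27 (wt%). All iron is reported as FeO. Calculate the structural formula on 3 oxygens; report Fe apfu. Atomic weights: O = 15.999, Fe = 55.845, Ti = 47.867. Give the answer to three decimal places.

0.982 Fe apfu

FeO (M=71.844): mol = 0.64905; Fe = 0.64905, O = 0.64905.
TiO2 (M=79.865): mol = 0.66700; Ti = 0.66700, O = 1.33400.
ΣO = 1.98305; factor = 3/ΣO = 1.51282.
Fe apfu = 0.64905 × 1.51282 = 0.982.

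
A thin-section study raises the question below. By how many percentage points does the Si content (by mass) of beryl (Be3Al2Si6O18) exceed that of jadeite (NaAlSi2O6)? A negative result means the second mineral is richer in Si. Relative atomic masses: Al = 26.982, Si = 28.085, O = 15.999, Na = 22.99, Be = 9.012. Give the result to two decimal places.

3.56 percentage points

Si in Be3Al2Si6O18: molar mass 537.492 g/mol; 6×28.085 = 168.510 g → 31.35 wt%.
Si in NaAlSi2O6: molar mass 202.136 g/mol; 2×28.085 = 56.170 g → 27.79 wt%.
Difference = 31.35 − 27.79 = 3.56 percentage points.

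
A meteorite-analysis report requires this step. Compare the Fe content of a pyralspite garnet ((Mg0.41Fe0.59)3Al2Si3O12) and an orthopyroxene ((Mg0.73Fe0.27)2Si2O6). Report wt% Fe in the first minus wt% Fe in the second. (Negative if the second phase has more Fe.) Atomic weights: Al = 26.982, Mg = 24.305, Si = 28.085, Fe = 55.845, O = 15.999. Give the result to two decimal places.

First mineral: 98.846 g Fe in 458.948 g formula = 21.54 wt% Fe.
Second mineral: 30.156 g Fe in 217.806 g formula = 13.85 wt% Fe.
21.54% − 13.85% gives a difference of 7.69 percentage points.

7.69 percentage points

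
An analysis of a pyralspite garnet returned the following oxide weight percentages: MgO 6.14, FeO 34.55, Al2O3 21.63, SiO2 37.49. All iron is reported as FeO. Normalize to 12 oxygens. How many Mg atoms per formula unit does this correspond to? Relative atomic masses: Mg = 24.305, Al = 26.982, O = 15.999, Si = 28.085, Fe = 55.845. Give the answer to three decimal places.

MgO: 6.14/40.304 = 0.15234 mol → 0.15234 mol Mg, 0.15234 mol O.
FeO: 34.55/71.844 = 0.48090 mol → 0.48090 mol Fe, 0.48090 mol O.
Al2O3: 21.63/101.961 = 0.21214 mol → 0.42428 mol Al, 0.63642 mol O.
SiO2: 37.49/60.083 = 0.62397 mol → 0.62397 mol Si, 1.24794 mol O.
Total oxygen = 2.51760 mol. Normalization factor = 12/2.51760 = 4.76644.
Mg per 12 O = 0.15234 × 4.76644 = 0.726.

0.726 Mg apfu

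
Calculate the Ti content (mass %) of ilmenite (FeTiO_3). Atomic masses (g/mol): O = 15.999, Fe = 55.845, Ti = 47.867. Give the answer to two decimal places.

Molar mass of FeTiO_3: 1×55.845 + 1×47.867 + 3×15.999 = 151.709 g/mol.
Mass of Ti per formula unit: 1 × 47.867 = 47.867 g.
Weight fraction Ti = 47.867 / 151.709 = 0.3155.

31.55 mass %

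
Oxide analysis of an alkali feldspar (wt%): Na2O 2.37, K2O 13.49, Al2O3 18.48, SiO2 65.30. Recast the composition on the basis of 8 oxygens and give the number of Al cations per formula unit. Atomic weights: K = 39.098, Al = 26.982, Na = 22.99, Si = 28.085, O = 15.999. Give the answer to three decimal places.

1.000 Al apfu

Na2O (M=61.979): mol = 0.03824; Na = 0.07648, O = 0.03824.
K2O (M=94.195): mol = 0.14321; K = 0.28642, O = 0.14321.
Al2O3 (M=101.961): mol = 0.18125; Al = 0.36250, O = 0.54375.
SiO2 (M=60.083): mol = 1.08683; Si = 1.08683, O = 2.17366.
ΣO = 2.89886; factor = 8/ΣO = 2.75971.
Al apfu = 0.36250 × 2.75971 = 1.000.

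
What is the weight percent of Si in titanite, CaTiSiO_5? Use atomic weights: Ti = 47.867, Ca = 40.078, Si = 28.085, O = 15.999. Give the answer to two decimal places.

14.33 wt%

Molar mass of CaTiSiO_5: 1×40.078 + 1×47.867 + 1×28.085 + 5×15.999 = 196.025 g/mol.
Mass of Si per formula unit: 1 × 28.085 = 28.085 g.
Weight fraction Si = 28.085 / 196.025 = 0.1433.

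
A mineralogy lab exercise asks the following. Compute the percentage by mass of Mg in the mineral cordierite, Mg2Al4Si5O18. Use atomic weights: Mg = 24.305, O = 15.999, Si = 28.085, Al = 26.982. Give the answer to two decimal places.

8.31 wt%

Molar mass of Mg2Al4Si5O18: 2·24.305 + 4·26.982 + 5·28.085 + 18·15.999 = 584.945 g/mol.
Mass of Mg per formula unit: 2 × 24.305 = 48.610 g.
Weight fraction Mg = 48.610 / 584.945 = 0.0831.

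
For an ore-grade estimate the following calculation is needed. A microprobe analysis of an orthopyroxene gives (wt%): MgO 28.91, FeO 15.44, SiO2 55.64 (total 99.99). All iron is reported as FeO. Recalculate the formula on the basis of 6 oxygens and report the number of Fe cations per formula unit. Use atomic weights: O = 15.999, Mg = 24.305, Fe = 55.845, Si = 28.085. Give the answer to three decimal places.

0.463 Fe apfu

MgO: 28.91/40.304 = 0.71730 mol → 0.71730 mol Mg, 0.71730 mol O.
FeO: 15.44/71.844 = 0.21491 mol → 0.21491 mol Fe, 0.21491 mol O.
SiO2: 55.64/60.083 = 0.92605 mol → 0.92605 mol Si, 1.85210 mol O.
Total oxygen = 2.78431 mol. Normalization factor = 6/2.78431 = 2.15493.
Fe per 6 O = 0.21491 × 2.15493 = 0.463.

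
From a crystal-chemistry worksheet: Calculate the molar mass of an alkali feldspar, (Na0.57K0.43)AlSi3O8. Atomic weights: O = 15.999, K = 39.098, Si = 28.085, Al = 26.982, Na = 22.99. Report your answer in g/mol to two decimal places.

M = 0.57(22.99) + 0.43(39.098) + 1(26.982) + 3(28.085) + 8(15.999)

269.15 g/mol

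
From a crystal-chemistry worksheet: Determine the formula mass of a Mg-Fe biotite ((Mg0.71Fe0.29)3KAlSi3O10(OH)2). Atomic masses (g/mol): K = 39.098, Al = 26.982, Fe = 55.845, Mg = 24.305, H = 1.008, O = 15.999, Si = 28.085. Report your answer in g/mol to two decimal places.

444.69 g/mol

The formula mass is the sum 2.13(24.305) + 0.87(55.845) + 1(39.098) + 1(26.982) + 3(28.085) + 12(15.999) + 2(1.008).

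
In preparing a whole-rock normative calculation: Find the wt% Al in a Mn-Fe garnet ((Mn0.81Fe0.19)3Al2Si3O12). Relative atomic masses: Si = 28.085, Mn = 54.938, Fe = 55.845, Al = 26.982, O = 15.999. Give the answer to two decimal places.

10.89 weight percent

M((Mn0.81Fe0.19)3Al2Si3O12) = 495.538 g/mol.
Al contributes 2 × 26.982 = 53.964 g per mole.
53.964/495.538 = 0.1089 → 10.89%.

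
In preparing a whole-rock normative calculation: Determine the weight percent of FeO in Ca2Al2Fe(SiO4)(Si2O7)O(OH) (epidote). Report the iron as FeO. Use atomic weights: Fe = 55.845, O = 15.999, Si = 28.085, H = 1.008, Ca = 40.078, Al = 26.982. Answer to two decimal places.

Molar mass of Ca2Al2Fe(SiO4)(Si2O7)O(OH) = 2*40.078 + 2*26.982 + 1*55.845 + 3*28.085 + 13*15.999 + 1*1.008 = 483.215 g/mol.
Each formula unit contains 1 Fe, equivalent to 1/1 = 1.0000 mol FeO.
M(FeO) = 1×55.845 + 1×15.999 = 71.844 g/mol.
Mass of FeO per formula unit = 1.0000 × 71.844 = 71.844 g.
FeO wt% = 71.844 / 483.215 × 100 = 14.87%.

14.87 wt%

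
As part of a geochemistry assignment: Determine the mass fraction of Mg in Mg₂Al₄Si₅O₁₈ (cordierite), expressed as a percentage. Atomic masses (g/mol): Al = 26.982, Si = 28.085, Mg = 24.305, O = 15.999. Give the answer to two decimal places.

8.31 mass %

Molar mass of Mg₂Al₄Si₅O₁₈: 2*24.305 + 4*26.982 + 5*28.085 + 18*15.999 = 584.945 g/mol.
Mass of Mg per formula unit: 2 × 24.305 = 48.610 g.
Weight fraction Mg = 48.610 / 584.945 = 0.0831.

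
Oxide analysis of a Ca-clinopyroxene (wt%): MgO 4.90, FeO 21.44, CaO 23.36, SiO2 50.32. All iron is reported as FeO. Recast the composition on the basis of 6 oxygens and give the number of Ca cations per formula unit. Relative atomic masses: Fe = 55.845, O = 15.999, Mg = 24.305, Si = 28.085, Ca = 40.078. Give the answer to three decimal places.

0.995 Ca apfu

MgO (M=40.304): mol = 0.12158; Mg = 0.12158, O = 0.12158.
FeO (M=71.844): mol = 0.29842; Fe = 0.29842, O = 0.29842.
CaO (M=56.077): mol = 0.41657; Ca = 0.41657, O = 0.41657.
SiO2 (M=60.083): mol = 0.83751; Si = 0.83751, O = 1.67502.
ΣO = 2.51159; factor = 6/ΣO = 2.38892.
Ca apfu = 0.41657 × 2.38892 = 0.995.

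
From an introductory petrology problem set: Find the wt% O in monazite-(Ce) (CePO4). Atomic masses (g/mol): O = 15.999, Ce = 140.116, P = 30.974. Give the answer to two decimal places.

Formula mass = 1·140.116 + 1·30.974 + 4·15.999 = 235.086 g/mol, of which 63.996 g is O.
So O makes up 63.996/235.086 = 0.2722 of the mass, i.e. 27.22%.

27.22 mass %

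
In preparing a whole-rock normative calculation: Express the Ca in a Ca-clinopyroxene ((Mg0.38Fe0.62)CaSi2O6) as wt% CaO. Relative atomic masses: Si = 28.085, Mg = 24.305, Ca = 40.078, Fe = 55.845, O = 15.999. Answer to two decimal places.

23.75 wt%

Formula mass = 236.102 g/mol.
1 Ca → 1.0000 mol CaO per formula unit; M(CaO) = 56.077, so CaO mass = 56.077 g.
56.077/236.102 × 100 = 23.75 wt%.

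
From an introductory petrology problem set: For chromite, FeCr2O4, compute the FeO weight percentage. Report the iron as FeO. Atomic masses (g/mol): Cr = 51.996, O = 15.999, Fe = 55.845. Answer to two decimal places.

Formula mass = 223.833 g/mol.
1 Fe → 1.0000 mol FeO per formula unit; M(FeO) = 71.844, so FeO mass = 71.844 g.
71.844/223.833 × 100 = 32.10 wt%.

32.10 wt%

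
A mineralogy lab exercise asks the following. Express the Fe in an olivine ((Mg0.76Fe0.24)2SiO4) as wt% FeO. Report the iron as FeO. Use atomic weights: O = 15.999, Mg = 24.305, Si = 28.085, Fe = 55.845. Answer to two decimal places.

M((Mg0.76Fe0.24)2SiO4) = 155.830 g/mol; M(FeO) = 71.844 g/mol.
Moles FeO per formula unit = 0.48 Fe ÷ 1 = 0.4800.
FeO fraction = (0.4800 × 71.844) / 155.830 = 34.485/155.830 = 0.2213.

22.13 wt%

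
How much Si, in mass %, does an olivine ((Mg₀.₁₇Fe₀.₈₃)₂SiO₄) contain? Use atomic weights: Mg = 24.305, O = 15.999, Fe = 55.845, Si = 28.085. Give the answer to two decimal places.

14.55 mass %

Molar mass of (Mg₀.₁₇Fe₀.₈₃)₂SiO₄: 0.34·24.305 + 1.66·55.845 + 1·28.085 + 4·15.999 = 193.047 g/mol.
Mass of Si per formula unit: 1 × 28.085 = 28.085 g.
Weight fraction Si = 28.085 / 193.047 = 0.1455.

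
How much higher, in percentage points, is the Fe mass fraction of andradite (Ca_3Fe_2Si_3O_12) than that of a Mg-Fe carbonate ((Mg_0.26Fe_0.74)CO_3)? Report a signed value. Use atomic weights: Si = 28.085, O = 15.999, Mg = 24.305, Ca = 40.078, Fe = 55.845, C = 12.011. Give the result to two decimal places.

M(Ca_3Fe_2Si_3O_12) = 508.167 g/mol, so wt% Fe = 111.690/508.167 × 100 = 21.98%.
M((Mg_0.26Fe_0.74)CO_3) = 107.653 g/mol, so wt% Fe = 41.325/107.653 × 100 = 38.39%.
21.98 − 38.39 = -16.41 pp.

-16.41 percentage points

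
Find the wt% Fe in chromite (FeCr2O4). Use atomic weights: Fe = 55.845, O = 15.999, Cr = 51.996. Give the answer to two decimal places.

24.95 weight percent

Formula mass = 1·55.845 + 2·51.996 + 4·15.999 = 223.833 g/mol, of which 55.845 g is Fe.
So Fe makes up 55.845/223.833 = 0.2495 of the mass, i.e. 24.95%.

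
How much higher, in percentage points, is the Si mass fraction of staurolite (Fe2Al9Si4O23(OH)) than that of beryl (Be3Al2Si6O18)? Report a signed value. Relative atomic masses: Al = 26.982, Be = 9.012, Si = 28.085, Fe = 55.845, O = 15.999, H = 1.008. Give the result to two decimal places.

Si in Fe2Al9Si4O23(OH): molar mass 851.852 g/mol; 4×28.085 = 112.340 g → 13.19 wt%.
Si in Be3Al2Si6O18: molar mass 537.492 g/mol; 6×28.085 = 168.510 g → 31.35 wt%.
Difference = 13.19 − 31.35 = -18.16 percentage points.

-18.16 percentage points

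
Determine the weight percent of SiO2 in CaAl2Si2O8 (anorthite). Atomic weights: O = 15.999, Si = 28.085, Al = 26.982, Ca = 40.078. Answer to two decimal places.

43.19 wt%

Formula mass = 278.204 g/mol.
2 Si → 2.0000 mol SiO2 per formula unit; M(SiO2) = 60.083, so SiO2 mass = 120.166 g.
120.166/278.204 × 100 = 43.19 wt%.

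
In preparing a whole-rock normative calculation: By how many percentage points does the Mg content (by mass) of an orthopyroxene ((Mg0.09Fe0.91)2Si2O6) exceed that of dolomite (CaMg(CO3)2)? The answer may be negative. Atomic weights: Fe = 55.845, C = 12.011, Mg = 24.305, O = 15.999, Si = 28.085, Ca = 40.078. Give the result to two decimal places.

M((Mg0.09Fe0.91)2Si2O6) = 258.177 g/mol, so wt% Mg = 4.375/258.177 × 100 = 1.69%.
M(CaMg(CO3)2) = 184.399 g/mol, so wt% Mg = 24.305/184.399 × 100 = 13.18%.
1.69 − 13.18 = -11.49 pp.

-11.49 percentage points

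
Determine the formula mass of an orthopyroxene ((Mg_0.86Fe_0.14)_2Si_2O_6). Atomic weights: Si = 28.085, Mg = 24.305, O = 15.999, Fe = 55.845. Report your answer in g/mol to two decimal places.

The formula mass is the sum 1.72(24.305) + 0.28(55.845) + 2(28.085) + 6(15.999).

209.61 g/mol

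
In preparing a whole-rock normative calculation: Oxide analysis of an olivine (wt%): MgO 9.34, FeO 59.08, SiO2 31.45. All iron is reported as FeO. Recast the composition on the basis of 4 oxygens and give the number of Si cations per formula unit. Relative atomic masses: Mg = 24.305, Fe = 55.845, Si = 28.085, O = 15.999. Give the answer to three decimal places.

0.997 Si apfu

MgO (M=40.304): mol = 0.23174; Mg = 0.23174, O = 0.23174.
FeO (M=71.844): mol = 0.82234; Fe = 0.82234, O = 0.82234.
SiO2 (M=60.083): mol = 0.52344; Si = 0.52344, O = 1.04688.
ΣO = 2.10096; factor = 4/ΣO = 1.90389.
Si apfu = 0.52344 × 1.90389 = 0.997.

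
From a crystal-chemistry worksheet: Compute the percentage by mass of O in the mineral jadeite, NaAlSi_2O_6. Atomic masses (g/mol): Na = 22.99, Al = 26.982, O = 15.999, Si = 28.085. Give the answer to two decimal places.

M(NaAlSi_2O_6) = 202.136 g/mol.
O contributes 6 × 15.999 = 95.994 g per mole.
95.994/202.136 = 0.4749 → 47.49%.

47.49 mass %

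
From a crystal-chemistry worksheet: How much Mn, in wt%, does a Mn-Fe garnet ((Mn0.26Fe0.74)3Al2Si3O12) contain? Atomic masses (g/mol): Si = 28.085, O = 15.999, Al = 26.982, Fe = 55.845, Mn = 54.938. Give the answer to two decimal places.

8.62 wt%

M((Mn0.26Fe0.74)3Al2Si3O12) = 497.035 g/mol.
Mn contributes 0.78 × 54.938 = 42.852 g per mole.
42.852/497.035 = 0.0862 → 8.62%.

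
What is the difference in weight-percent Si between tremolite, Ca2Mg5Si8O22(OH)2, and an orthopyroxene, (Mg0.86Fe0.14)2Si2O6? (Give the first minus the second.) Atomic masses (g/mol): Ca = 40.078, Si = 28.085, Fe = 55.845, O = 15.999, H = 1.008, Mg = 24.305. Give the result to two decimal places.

0.86 percentage points

M(Ca2Mg5Si8O22(OH)2) = 812.353 g/mol, so wt% Si = 224.680/812.353 × 100 = 27.66%.
M((Mg0.86Fe0.14)2Si2O6) = 209.605 g/mol, so wt% Si = 56.170/209.605 × 100 = 26.80%.
27.66 − 26.80 = 0.86 pp.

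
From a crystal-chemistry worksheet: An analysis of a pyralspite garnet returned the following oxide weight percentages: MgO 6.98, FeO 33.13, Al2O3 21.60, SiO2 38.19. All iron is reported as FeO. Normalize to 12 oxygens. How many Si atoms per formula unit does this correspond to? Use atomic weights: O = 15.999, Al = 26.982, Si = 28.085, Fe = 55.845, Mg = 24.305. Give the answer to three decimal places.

3.002 Si apfu

6.98 wt% MgO ÷ 40.304 g/mol = 0.17318 mol, giving 0.17318 Mg and 0.17318 O.
33.13 wt% FeO ÷ 71.844 g/mol = 0.46114 mol, giving 0.46114 Fe and 0.46114 O.
21.60 wt% Al2O3 ÷ 101.961 g/mol = 0.21185 mol, giving 0.42370 Al and 0.63555 O.
38.19 wt% SiO2 ÷ 60.083 g/mol = 0.63562 mol, giving 0.63562 Si and 1.27124 O.
Oxygen sums to 2.54111; scaling by 12/2.54111 = 4.72235 puts the formula on 12 O.
Si: 0.63562 × 4.72235 = 3.002 atoms per formula unit.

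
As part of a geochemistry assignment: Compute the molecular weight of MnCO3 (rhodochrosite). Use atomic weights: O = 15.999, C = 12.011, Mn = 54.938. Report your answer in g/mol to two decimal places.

114.95 g/mol

M = 1(54.938) + 1(12.011) + 3(15.999)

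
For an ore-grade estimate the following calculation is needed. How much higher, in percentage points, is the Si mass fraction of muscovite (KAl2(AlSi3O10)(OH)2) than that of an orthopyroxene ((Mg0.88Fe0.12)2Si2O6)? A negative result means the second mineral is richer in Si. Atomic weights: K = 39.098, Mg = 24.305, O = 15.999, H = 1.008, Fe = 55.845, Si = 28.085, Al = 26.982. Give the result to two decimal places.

-5.81 percentage points

M(KAl2(AlSi3O10)(OH)2) = 398.303 g/mol, so wt% Si = 84.255/398.303 × 100 = 21.15%.
M((Mg0.88Fe0.12)2Si2O6) = 208.344 g/mol, so wt% Si = 56.170/208.344 × 100 = 26.96%.
21.15 − 26.96 = -5.81 pp.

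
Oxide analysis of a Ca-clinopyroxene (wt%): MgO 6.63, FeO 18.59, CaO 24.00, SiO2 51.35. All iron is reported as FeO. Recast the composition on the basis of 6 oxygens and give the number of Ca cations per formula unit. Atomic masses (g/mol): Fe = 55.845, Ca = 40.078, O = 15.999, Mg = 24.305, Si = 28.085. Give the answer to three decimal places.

1.003 Ca apfu

MgO: 6.63/40.304 = 0.16450 mol → 0.16450 mol Mg, 0.16450 mol O.
FeO: 18.59/71.844 = 0.25876 mol → 0.25876 mol Fe, 0.25876 mol O.
CaO: 24.00/56.077 = 0.42798 mol → 0.42798 mol Ca, 0.42798 mol O.
SiO2: 51.35/60.083 = 0.85465 mol → 0.85465 mol Si, 1.70930 mol O.
Total oxygen = 2.56054 mol. Normalization factor = 6/2.56054 = 2.34326.
Ca per 6 O = 0.42798 × 2.34326 = 1.003.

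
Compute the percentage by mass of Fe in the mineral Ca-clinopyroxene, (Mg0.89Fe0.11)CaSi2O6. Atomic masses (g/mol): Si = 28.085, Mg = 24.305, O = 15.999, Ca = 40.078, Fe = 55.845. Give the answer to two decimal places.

Formula mass = 0.89*24.305 + 0.11*55.845 + 1*40.078 + 2*28.085 + 6*15.999 = 220.016 g/mol, of which 6.143 g is Fe.
So Fe makes up 6.143/220.016 = 0.0279 of the mass, i.e. 2.79%.

2.79 wt%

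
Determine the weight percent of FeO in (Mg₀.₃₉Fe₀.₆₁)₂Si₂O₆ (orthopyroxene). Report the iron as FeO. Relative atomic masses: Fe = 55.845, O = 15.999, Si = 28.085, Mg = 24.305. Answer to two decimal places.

Molar mass of (Mg₀.₃₉Fe₀.₆₁)₂Si₂O₆ = 0.78*24.305 + 1.22*55.845 + 2*28.085 + 6*15.999 = 239.253 g/mol.
Each formula unit contains 1.22 Fe, equivalent to 1.22/1 = 1.2200 mol FeO.
M(FeO) = 1×55.845 + 1×15.999 = 71.844 g/mol.
Mass of FeO per formula unit = 1.2200 × 71.844 = 87.650 g.
FeO wt% = 87.650 / 239.253 × 100 = 36.63%.

36.63 wt%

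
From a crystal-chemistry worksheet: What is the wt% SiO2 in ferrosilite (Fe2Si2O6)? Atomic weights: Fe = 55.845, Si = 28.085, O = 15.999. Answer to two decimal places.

45.54 wt%

M(Fe2Si2O6) = 263.854 g/mol; M(SiO2) = 60.083 g/mol.
Moles SiO2 per formula unit = 2 Si ÷ 1 = 2.0000.
SiO2 fraction = (2.0000 × 60.083) / 263.854 = 120.166/263.854 = 0.4554.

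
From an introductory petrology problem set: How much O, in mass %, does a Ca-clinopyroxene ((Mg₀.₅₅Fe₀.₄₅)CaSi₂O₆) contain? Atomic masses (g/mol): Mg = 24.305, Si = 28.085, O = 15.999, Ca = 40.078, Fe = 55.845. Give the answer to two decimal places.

M((Mg₀.₅₅Fe₀.₄₅)CaSi₂O₆) = 230.740 g/mol.
O contributes 6 × 15.999 = 95.994 g per mole.
95.994/230.740 = 0.4160 → 41.60%.

41.60 mass %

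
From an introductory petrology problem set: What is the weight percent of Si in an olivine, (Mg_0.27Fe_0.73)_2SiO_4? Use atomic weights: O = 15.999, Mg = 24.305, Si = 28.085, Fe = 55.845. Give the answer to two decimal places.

M((Mg_0.27Fe_0.73)_2SiO_4) = 186.739 g/mol.
Si contributes 1 × 28.085 = 28.085 g per mole.
28.085/186.739 = 0.1504 → 15.04%.

15.04 weight percent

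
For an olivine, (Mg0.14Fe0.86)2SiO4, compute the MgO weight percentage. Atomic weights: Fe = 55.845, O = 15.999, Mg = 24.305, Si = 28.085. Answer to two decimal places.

5.79 wt%

Molar mass of (Mg0.14Fe0.86)2SiO4 = 0.28×24.305 + 1.72×55.845 + 1×28.085 + 4×15.999 = 194.940 g/mol.
Each formula unit contains 0.28 Mg, equivalent to 0.28/1 = 0.2800 mol MgO.
M(MgO) = 1×24.305 + 1×15.999 = 40.304 g/mol.
Mass of MgO per formula unit = 0.2800 × 40.304 = 11.285 g.
MgO wt% = 11.285 / 194.940 × 100 = 5.79%.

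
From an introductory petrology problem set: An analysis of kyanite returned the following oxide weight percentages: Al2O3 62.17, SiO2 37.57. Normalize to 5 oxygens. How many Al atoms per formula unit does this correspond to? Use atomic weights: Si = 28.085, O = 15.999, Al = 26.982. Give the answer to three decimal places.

Al2O3: 62.17/101.961 = 0.60974 mol → 1.21948 mol Al, 1.82922 mol O.
SiO2: 37.57/60.083 = 0.62530 mol → 0.62530 mol Si, 1.25060 mol O.
Total oxygen = 3.07982 mol. Normalization factor = 5/3.07982 = 1.62347.
Al per 5 O = 1.21948 × 1.62347 = 1.980.

1.980 Al apfu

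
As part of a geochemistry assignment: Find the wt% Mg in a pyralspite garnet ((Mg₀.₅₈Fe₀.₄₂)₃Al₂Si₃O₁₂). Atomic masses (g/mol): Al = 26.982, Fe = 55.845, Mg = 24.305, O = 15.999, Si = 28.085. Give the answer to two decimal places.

Formula mass = 1.74×24.305 + 1.26×55.845 + 2×26.982 + 3×28.085 + 12×15.999 = 442.862 g/mol, of which 42.291 g is Mg.
So Mg makes up 42.291/442.862 = 0.0955 of the mass, i.e. 9.55%.

9.55 weight percent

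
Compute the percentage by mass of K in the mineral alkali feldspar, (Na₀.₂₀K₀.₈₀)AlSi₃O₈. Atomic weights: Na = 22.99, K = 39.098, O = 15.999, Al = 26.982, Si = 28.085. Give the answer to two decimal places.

11.37 mass %

Formula mass = 0.20·22.99 + 0.80·39.098 + 1·26.982 + 3·28.085 + 8·15.999 = 275.105 g/mol, of which 31.278 g is K.
So K makes up 31.278/275.105 = 0.1137 of the mass, i.e. 11.37%.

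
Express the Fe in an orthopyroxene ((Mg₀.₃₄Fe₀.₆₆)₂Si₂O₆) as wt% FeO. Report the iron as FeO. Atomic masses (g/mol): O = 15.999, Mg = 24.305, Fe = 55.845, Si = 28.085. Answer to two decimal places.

Molar mass of (Mg₀.₃₄Fe₀.₆₆)₂Si₂O₆ = 0.68×24.305 + 1.32×55.845 + 2×28.085 + 6×15.999 = 242.407 g/mol.
Each formula unit contains 1.32 Fe, equivalent to 1.32/1 = 1.3200 mol FeO.
M(FeO) = 1×55.845 + 1×15.999 = 71.844 g/mol.
Mass of FeO per formula unit = 1.3200 × 71.844 = 94.834 g.
FeO wt% = 94.834 / 242.407 × 100 = 39.12%.

39.12 wt%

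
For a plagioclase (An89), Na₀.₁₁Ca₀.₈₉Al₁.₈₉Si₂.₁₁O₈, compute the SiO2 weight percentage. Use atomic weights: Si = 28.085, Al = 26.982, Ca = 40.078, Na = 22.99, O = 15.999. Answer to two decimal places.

Molar mass of Na₀.₁₁Ca₀.₈₉Al₁.₈₉Si₂.₁₁O₈ = 0.11*22.99 + 0.89*40.078 + 1.89*26.982 + 2.11*28.085 + 8*15.999 = 276.446 g/mol.
Each formula unit contains 2.11 Si, equivalent to 2.11/1 = 2.1100 mol SiO2.
M(SiO2) = 1×28.085 + 2×15.999 = 60.083 g/mol.
Mass of SiO2 per formula unit = 2.1100 × 60.083 = 126.775 g.
SiO2 wt% = 126.775 / 276.446 × 100 = 45.86%.

45.86 wt%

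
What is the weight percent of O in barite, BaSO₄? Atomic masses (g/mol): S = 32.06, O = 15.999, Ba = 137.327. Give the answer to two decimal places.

27.42 wt%

Molar mass of BaSO₄: 1·137.327 + 1·32.06 + 4·15.999 = 233.383 g/mol.
Mass of O per formula unit: 4 × 15.999 = 63.996 g.
Weight fraction O = 63.996 / 233.383 = 0.2742.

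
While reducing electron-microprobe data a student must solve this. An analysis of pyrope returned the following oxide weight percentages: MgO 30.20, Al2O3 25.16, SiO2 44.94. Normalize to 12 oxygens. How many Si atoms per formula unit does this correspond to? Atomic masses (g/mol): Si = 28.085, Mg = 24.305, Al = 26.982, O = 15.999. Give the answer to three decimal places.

MgO (M=40.304): mol = 0.74931; Mg = 0.74931, O = 0.74931.
Al2O3 (M=101.961): mol = 0.24676; Al = 0.49352, O = 0.74028.
SiO2 (M=60.083): mol = 0.74797; Si = 0.74797, O = 1.49594.
ΣO = 2.98553; factor = 12/ΣO = 4.01939.
Si apfu = 0.74797 × 4.01939 = 3.006.

3.006 Si apfu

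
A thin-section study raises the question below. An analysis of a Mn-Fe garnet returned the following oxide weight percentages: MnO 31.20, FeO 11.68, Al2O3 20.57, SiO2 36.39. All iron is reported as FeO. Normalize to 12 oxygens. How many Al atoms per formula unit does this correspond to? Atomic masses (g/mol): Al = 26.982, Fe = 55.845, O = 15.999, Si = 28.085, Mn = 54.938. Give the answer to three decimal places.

31.20 wt% MnO ÷ 70.937 g/mol = 0.43983 mol, giving 0.43983 Mn and 0.43983 O.
11.68 wt% FeO ÷ 71.844 g/mol = 0.16257 mol, giving 0.16257 Fe and 0.16257 O.
20.57 wt% Al2O3 ÷ 101.961 g/mol = 0.20174 mol, giving 0.40348 Al and 0.60522 O.
36.39 wt% SiO2 ÷ 60.083 g/mol = 0.60566 mol, giving 0.60566 Si and 1.21132 O.
Oxygen sums to 2.41894; scaling by 12/2.41894 = 4.96085 puts the formula on 12 O.
Al: 0.40348 × 4.96085 = 2.002 atoms per formula unit.

2.002 Al apfu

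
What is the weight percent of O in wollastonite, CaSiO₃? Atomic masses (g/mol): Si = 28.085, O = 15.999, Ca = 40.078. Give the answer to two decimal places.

41.32 weight percent

Molar mass of CaSiO₃: 1×40.078 + 1×28.085 + 3×15.999 = 116.160 g/mol.
Mass of O per formula unit: 3 × 15.999 = 47.997 g.
Weight fraction O = 47.997 / 116.160 = 0.4132.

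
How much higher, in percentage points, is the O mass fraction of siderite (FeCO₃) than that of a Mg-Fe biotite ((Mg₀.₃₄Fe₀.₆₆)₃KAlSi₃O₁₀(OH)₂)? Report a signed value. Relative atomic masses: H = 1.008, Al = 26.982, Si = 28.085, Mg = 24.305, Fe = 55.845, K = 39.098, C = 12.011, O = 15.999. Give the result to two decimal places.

First mineral: 47.997 g O in 115.853 g formula = 41.43 wt% O.
Second mineral: 191.988 g O in 479.703 g formula = 40.02 wt% O.
41.43% − 40.02% gives a difference of 1.41 percentage points.

1.41 percentage points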